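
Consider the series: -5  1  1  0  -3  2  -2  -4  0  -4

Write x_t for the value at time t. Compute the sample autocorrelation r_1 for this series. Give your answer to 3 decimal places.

Mean x̄ = (-5 + 1 + 1 + 0 − 3 + 2 − 2 − 4 + 0 − 4)/10 = -1.4000
Numerator Σ_{t=1}^{9}(x_t−x̄)(x_{t+1}−x̄) = -14.9600
Denominator Σ(x_t−x̄)² = 56.4000
r_1 = -14.9600 / 56.4000 = -0.265

-0.265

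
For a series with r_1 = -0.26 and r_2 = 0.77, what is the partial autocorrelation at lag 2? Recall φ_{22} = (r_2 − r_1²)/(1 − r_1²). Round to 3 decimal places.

φ_{22} = (r_2 − r_1²) / (1 − r_1²)
r_1² = (-0.26)² = 0.0676
Numerator = 0.77 − 0.0676 = 0.7024; denominator = 1 − 0.0676 = 0.9324
φ_{22} = 0.7024 / 0.9324 = 0.753

0.753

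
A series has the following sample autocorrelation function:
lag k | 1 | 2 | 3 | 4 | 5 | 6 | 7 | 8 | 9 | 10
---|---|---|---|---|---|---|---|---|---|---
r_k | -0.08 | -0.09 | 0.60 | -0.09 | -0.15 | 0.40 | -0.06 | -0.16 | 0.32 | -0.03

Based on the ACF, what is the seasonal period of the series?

The largest autocorrelation is r_3 = 0.60, with weaker echoes at lags 6 (0.40) and 9 (0.32); the remaining lags stay at or below -0.03.
The dominant spike at lag 3 indicates a seasonal period of 3.

3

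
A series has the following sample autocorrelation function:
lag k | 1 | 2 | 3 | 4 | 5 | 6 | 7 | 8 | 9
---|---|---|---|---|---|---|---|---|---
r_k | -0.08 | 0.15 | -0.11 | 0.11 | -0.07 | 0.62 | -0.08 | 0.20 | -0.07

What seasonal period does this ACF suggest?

The largest autocorrelation is r_6 = 0.62; the remaining lags stay at or below 0.20.
The dominant spike at lag 6 indicates a seasonal period of 6.

6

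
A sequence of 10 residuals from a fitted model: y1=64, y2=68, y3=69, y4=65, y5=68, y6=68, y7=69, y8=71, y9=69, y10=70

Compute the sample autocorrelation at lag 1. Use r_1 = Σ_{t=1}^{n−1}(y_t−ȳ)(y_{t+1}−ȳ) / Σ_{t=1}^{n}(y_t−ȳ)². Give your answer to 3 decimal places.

0.115

Mean ȳ = (64 + 68 + 69 + 65 + 68 + 68 + 69 + 71 + 69 + 70)/10 = 68.1000
Numerator Σ_{t=1}^{9}(y_t−ȳ)(y_{t+1}−ȳ) = 4.6900
Denominator Σ(y_t−ȳ)² = 40.9000
r_1 = 4.6900 / 40.9000 = 0.115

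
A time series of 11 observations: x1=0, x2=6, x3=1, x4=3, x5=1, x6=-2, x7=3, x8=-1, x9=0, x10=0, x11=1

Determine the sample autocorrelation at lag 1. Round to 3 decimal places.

-0.249

Mean x̄ = (0 + 6 + 1 + 3 + 1 − 2 + 3 − 1 + 0 + 0 + 1)/11 = 1.0909
Numerator Σ_{t=1}^{10}(x_t−x̄)(x_{t+1}−x̄) = -12.1901
Denominator Σ(x_t−x̄)² = 48.9091
r_1 = -12.1901 / 48.9091 = -0.249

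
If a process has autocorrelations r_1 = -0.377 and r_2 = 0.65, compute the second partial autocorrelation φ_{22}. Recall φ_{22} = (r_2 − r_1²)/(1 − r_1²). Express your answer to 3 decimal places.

0.592

φ_{22} = (r_2 − r_1²) / (1 − r_1²)
r_1² = (-0.377)² = 0.142129
Numerator = 0.65 − 0.1421 = 0.5079; denominator = 1 − 0.1421 = 0.8579
φ_{22} = 0.5079 / 0.8579 = 0.592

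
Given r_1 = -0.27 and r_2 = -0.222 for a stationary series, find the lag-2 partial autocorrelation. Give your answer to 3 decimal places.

φ_{22} = (r_2 − r_1²) / (1 − r_1²)
r_1² = (-0.27)² = 0.0729
Numerator = -0.222 − 0.0729 = -0.2949; denominator = 1 − 0.0729 = 0.9271
φ_{22} = -0.2949 / 0.9271 = -0.318

-0.318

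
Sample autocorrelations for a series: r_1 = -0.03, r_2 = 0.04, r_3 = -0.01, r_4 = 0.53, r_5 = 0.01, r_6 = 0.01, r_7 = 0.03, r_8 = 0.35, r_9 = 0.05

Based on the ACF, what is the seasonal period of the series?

The largest autocorrelation is r_4 = 0.53, with a weaker echo at lag 8 (0.35); the remaining lags stay at or below 0.05.
The dominant spike at lag 4 indicates a seasonal period of 4.

4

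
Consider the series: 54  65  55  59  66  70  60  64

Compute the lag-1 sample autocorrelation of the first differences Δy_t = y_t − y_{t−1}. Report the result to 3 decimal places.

First differences Δy: 11, -10, 4, 7, 4, -10, 4
Mean of differences = 1.4286
Numerator Σ(Δy_t−Δȳ)(Δy_{t+1}−Δȳ) = -168.8980
Denominator Σ(Δy_t−Δȳ)² = 403.7143
r_1(Δy) = -168.8980 / 403.7143 = -0.418

-0.418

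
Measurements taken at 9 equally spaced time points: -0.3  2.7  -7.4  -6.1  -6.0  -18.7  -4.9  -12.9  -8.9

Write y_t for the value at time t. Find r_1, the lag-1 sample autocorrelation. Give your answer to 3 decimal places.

Mean ȳ = (-0.3 + 2.7 − 7.4 − 6.1 − 6.0 − 18.7 − 4.9 − 12.9 − 8.9)/9 = -6.9444
Numerator Σ_{t=1}^{8}(y_t−ȳ)(y_{t+1}−ȳ) = 24.4358
Denominator Σ(y_t−ȳ)² = 320.6422
r_1 = 24.4358 / 320.6422 = 0.076

0.076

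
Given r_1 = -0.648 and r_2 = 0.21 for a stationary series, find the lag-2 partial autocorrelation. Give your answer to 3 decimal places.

φ_{22} = (r_2 − r_1²) / (1 − r_1²)
r_1² = (-0.648)² = 0.419904
Numerator = 0.21 − 0.4199 = -0.2099; denominator = 1 − 0.4199 = 0.5801
φ_{22} = -0.2099 / 0.5801 = -0.362

-0.362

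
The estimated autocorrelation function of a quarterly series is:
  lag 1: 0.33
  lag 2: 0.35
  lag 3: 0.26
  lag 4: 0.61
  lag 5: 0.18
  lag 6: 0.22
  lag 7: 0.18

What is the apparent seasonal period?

The largest autocorrelation is r_4 = 0.61; the remaining lags stay at or below 0.35.
The dominant spike at lag 4 indicates a seasonal period of 4.

4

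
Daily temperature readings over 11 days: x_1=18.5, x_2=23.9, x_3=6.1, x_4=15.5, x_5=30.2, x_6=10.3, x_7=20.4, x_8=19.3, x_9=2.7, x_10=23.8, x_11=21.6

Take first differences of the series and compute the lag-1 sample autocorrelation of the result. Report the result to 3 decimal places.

-0.538

First differences Δx: 5.4, -17.8, 9.4, 14.7, -19.9, 10.1, -1.1, -16.6, 21.1, -2.2
Mean of differences = 0.3100
Numerator Σ(Δx_t−Δx̄)(Δx_{t+1}−Δx̄) = -1008.3751
Denominator Σ(Δx_t−Δx̄)² = 1874.3290
r_1(Δx) = -1008.3751 / 1874.3290 = -0.538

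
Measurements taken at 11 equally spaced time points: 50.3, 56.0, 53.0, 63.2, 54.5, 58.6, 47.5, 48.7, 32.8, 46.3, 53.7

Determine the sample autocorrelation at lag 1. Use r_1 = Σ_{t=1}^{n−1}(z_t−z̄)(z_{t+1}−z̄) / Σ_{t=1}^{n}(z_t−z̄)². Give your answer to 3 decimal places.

0.313

Mean z̄ = (50.3 + 56.0 + 53.0 + 63.2 + 54.5 + 58.6 + 47.5 + 48.7 + 32.8 + 46.3 + 53.7)/11 = 51.3273
Numerator Σ_{t=1}^{10}(z_t−z̄)(z_{t+1}−z̄) = 195.7293
Denominator Σ(z_t−z̄)² = 625.3218
r_1 = 195.7293 / 625.3218 = 0.313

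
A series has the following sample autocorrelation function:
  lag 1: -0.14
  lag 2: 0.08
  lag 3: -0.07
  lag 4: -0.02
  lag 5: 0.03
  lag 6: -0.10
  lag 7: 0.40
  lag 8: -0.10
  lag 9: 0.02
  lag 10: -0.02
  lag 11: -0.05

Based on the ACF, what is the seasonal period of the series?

The largest autocorrelation is r_7 = 0.40; the remaining lags stay at or below 0.08.
The dominant spike at lag 7 indicates a seasonal period of 7.

7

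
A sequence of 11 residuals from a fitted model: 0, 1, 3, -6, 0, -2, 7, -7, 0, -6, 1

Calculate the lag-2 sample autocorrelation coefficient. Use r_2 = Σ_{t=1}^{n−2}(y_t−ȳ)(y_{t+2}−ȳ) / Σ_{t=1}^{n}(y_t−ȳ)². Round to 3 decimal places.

0.318

Mean ȳ = (0 + 1 + 3 − 6 + 0 − 2 + 7 − 7 + 0 − 6 + 1)/11 = -0.8182
Numerator Σ_{t=1}^{9}(y_t−ȳ)(y_{t+2}−ȳ) = 56.5702
Denominator Σ(y_t−ȳ)² = 177.6364
r_2 = 56.5702 / 177.6364 = 0.318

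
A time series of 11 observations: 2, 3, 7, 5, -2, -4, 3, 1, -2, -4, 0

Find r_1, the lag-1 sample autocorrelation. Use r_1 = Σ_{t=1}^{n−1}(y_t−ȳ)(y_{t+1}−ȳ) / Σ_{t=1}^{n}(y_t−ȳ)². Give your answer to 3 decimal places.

0.390

Mean ȳ = (2 + 3 + 7 + 5 − 2 − 4 + 3 + 1 − 2 − 4 + 0)/11 = 0.8182
Numerator Σ_{t=1}^{10}(y_t−ȳ)(y_{t+1}−ȳ) = 50.6033
Denominator Σ(y_t−ȳ)² = 129.6364
r_1 = 50.6033 / 129.6364 = 0.390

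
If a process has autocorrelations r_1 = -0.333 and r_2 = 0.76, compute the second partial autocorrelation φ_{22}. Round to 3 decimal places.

0.730

φ_{22} = (r_2 − r_1²) / (1 − r_1²)
r_1² = (-0.333)² = 0.110889
Numerator = 0.76 − 0.1109 = 0.6491; denominator = 1 − 0.1109 = 0.8891
φ_{22} = 0.6491 / 0.8891 = 0.730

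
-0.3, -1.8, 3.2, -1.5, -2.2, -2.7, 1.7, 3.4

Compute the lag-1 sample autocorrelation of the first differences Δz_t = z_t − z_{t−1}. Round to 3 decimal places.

-0.344

First differences Δz: -1.5, 5.0, -4.7, -0.7, -0.5, 4.4, 1.7
Mean of differences = 0.5286
Numerator Σ(Δz_t−Δz̄)(Δz_{t+1}−Δz̄) = -24.2094
Denominator Σ(Δz_t−Δz̄)² = 70.3743
r_1(Δz) = -24.2094 / 70.3743 = -0.344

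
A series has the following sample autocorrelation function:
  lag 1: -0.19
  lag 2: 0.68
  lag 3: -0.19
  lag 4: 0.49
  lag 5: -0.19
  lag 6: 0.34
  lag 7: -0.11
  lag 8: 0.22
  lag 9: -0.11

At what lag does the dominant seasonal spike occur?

The largest autocorrelation is r_2 = 0.68, with weaker echoes at lags 4 (0.49), 6 (0.34) and 8 (0.22); the remaining lags stay at or below -0.11.
The dominant spike at lag 2 indicates a seasonal period of 2.

2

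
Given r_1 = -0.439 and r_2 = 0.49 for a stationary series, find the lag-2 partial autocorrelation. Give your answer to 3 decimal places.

φ_{22} = (r_2 − r_1²) / (1 − r_1²)
r_1² = (-0.439)² = 0.192721
Numerator = 0.49 − 0.1927 = 0.2973; denominator = 1 − 0.1927 = 0.8073
φ_{22} = 0.2973 / 0.8073 = 0.368

0.368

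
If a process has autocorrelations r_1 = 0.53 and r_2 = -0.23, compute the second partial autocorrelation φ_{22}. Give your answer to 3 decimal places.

-0.710

φ_{22} = (r_2 − r_1²) / (1 − r_1²)
r_1² = (0.53)² = 0.2809
Numerator = -0.23 − 0.2809 = -0.5109; denominator = 1 − 0.2809 = 0.7191
φ_{22} = -0.5109 / 0.7191 = -0.710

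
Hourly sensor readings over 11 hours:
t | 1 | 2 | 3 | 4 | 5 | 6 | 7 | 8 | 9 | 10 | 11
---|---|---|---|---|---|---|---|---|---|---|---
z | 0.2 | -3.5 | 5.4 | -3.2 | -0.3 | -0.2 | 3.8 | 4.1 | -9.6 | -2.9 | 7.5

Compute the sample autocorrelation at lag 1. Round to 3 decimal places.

-0.223

Mean z̄ = (0.2 − 3.5 + 5.4 − 3.2 − 0.3 − 0.2 + 3.8 + 4.1 − 9.6 − 2.9 + 7.5)/11 = 0.1182
Numerator Σ_{t=1}^{10}(z_t−z̄)(z_{t+1}−z̄) = -53.5676
Denominator Σ(z_t−z̄)² = 239.7364
r_1 = -53.5676 / 239.7364 = -0.223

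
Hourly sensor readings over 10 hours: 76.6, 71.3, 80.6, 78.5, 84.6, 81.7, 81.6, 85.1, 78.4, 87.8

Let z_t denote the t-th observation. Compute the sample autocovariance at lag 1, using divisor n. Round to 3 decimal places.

1.312

Mean z̄ = (76.6 + 71.3 + 80.6 + 78.5 + 84.6 + 81.7 + 81.6 + 85.1 + 78.4 + 87.8)/10 = 80.6200
Σ_{t=1}^{9}(z_t−z̄)(z_{t+1}−z̄) = 13.1196
γ_1 = 13.1196 / 10 = 1.312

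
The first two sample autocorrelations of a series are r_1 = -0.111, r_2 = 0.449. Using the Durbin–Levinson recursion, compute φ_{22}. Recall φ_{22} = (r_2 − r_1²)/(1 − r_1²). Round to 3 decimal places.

φ_{22} = (r_2 − r_1²) / (1 − r_1²)
r_1² = (-0.111)² = 0.012321
Numerator = 0.449 − 0.0123 = 0.4367; denominator = 1 − 0.0123 = 0.9877
φ_{22} = 0.4367 / 0.9877 = 0.442

0.442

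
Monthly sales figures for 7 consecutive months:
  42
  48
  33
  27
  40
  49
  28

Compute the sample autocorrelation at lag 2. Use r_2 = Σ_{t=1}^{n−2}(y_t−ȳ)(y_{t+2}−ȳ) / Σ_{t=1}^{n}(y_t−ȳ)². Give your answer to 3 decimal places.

-0.573

Mean ȳ = (42 + 48 + 33 + 27 + 40 + 49 + 28)/7 = 38.1429
Deviations from mean: 3.8571, 9.8571, -5.1429, -11.1429, 1.8571, 10.8571, -10.1429
Numerator Σ_{t=1}^{5}(y_t−ȳ)(y_{t+2}−ȳ) = -279.0408
Denominator Σ(y_t−ȳ)² = 486.8571
r_2 = -279.0408 / 486.8571 = -0.573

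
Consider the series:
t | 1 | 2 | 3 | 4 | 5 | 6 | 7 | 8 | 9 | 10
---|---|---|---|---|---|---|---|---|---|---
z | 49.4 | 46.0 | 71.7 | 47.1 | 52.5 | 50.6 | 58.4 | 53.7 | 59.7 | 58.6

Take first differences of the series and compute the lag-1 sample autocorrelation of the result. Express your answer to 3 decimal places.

-0.679

First differences Δz: -3.4, 25.7, -24.6, 5.4, -1.9, 7.8, -4.7, 6.0, -1.1
Mean of differences = 1.0222
Numerator Σ(Δz_t−Δz̄)(Δz_{t+1}−Δz̄) = -964.0294
Denominator Σ(Δz_t−Δz̄)² = 1420.7156
r_1(Δz) = -964.0294 / 1420.7156 = -0.679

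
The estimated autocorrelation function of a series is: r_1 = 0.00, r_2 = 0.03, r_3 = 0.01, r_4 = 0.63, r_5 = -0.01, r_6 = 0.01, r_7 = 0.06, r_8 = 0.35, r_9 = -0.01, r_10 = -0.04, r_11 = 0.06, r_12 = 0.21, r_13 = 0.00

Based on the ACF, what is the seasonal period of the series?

4

The largest autocorrelation is r_4 = 0.63, with weaker echoes at lags 8 (0.35) and 12 (0.21); the remaining lags stay at or below 0.06.
The dominant spike at lag 4 indicates a seasonal period of 4.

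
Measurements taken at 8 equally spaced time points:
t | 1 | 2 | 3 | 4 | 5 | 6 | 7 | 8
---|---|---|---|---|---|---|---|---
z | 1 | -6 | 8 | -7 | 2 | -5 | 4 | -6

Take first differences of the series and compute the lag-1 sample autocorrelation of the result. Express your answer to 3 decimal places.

First differences Δz: -7, 14, -15, 9, -7, 9, -10
Mean of differences = -1.0000
Numerator Σ(Δz_t−Δz̄)(Δz_{t+1}−Δz̄) = -650.0000
Denominator Σ(Δz_t−Δz̄)² = 774.0000
r_1(Δz) = -650.0000 / 774.0000 = -0.840

-0.840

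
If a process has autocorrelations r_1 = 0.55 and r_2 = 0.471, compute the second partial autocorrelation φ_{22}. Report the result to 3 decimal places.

φ_{22} = (r_2 − r_1²) / (1 − r_1²)
r_1² = (0.55)² = 0.3025
Numerator = 0.471 − 0.3025 = 0.1685; denominator = 1 − 0.3025 = 0.6975
φ_{22} = 0.1685 / 0.6975 = 0.242

0.242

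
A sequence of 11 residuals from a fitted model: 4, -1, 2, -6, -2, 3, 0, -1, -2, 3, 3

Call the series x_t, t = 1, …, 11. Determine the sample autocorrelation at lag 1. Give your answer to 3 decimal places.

-0.065

Mean x̄ = (4 − 1 + 2 − 6 − 2 + 3 + 0 − 1 − 2 + 3 + 3)/11 = 0.2727
Numerator Σ_{t=1}^{10}(x_t−x̄)(x_{t+1}−x̄) = -5.9835
Denominator Σ(x_t−x̄)² = 92.1818
r_1 = -5.9835 / 92.1818 = -0.065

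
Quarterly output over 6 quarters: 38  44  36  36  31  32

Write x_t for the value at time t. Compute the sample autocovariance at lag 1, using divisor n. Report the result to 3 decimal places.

Mean x̄ = (38 + 44 + 36 + 36 + 31 + 32)/6 = 36.1667
Σ_{t=1}^{5}(x_t−x̄)(x_{t+1}−x̄) = 35.4722
γ_1 = 35.4722 / 6 = 5.912

5.912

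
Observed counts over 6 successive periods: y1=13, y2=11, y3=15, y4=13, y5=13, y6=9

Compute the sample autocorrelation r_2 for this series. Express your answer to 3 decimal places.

0.021

Mean ȳ = (13 + 11 + 15 + 13 + 13 + 9)/6 = 12.3333
Deviations from mean: 0.6667, -1.3333, 2.6667, 0.6667, 0.6667, -3.3333
Numerator Σ_{t=1}^{4}(y_t−ȳ)(y_{t+2}−ȳ) = 0.4444
Denominator Σ(y_t−ȳ)² = 21.3333
r_2 = 0.4444 / 21.3333 = 0.021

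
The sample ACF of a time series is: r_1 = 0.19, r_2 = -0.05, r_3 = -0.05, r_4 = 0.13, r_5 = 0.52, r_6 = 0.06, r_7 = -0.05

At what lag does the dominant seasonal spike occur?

5

The largest autocorrelation is r_5 = 0.52; the remaining lags stay at or below 0.19.
The dominant spike at lag 5 indicates a seasonal period of 5.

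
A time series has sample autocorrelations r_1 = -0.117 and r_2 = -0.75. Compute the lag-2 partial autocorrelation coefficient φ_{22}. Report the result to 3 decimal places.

φ_{22} = (r_2 − r_1²) / (1 − r_1²)
r_1² = (-0.117)² = 0.013689
Numerator = -0.75 − 0.0137 = -0.7637; denominator = 1 − 0.0137 = 0.9863
φ_{22} = -0.7637 / 0.9863 = -0.774

-0.774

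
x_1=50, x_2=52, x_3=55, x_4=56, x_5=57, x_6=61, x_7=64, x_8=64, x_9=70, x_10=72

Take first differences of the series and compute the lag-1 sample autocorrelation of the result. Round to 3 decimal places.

-0.457

First differences Δx: 2, 3, 1, 1, 4, 3, 0, 6, 2
Mean of differences = 2.4444
Numerator Σ(Δx_t−Δx̄)(Δx_{t+1}−Δx̄) = -11.9753
Denominator Σ(Δx_t−Δx̄)² = 26.2222
r_1(Δx) = -11.9753 / 26.2222 = -0.457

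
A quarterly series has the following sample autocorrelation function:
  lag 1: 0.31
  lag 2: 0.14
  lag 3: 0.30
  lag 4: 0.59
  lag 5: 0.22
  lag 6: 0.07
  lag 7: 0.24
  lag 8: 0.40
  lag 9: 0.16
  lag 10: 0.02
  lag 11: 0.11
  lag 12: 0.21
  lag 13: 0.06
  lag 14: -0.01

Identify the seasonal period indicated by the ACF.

4

The largest autocorrelation is r_4 = 0.59, with a weaker echo at lag 8 (0.40); the remaining lags stay at or below 0.31. The elevated value at lag 1 (0.31), dropping to 0.14 at lag 2, reflects decaying short-term dependence rather than seasonality.
The dominant spike at lag 4 indicates a seasonal period of 4.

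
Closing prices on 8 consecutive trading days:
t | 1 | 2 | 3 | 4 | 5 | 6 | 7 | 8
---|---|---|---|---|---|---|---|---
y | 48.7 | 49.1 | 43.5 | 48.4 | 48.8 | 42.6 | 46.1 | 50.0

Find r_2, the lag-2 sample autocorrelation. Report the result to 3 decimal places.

Mean ȳ = (48.7 + 49.1 + 43.5 + 48.4 + 48.8 + 42.6 + 46.1 + 50.0)/8 = 47.1500
Deviations from mean: 1.5500, 1.9500, -3.6500, 1.2500, 1.6500, -4.5500, -1.0500, 2.8500
Numerator Σ_{t=1}^{6}(y_t−ȳ)(y_{t+2}−ȳ) = -29.6300
Denominator Σ(y_t−ȳ)² = 53.7400
r_2 = -29.6300 / 53.7400 = -0.551

-0.551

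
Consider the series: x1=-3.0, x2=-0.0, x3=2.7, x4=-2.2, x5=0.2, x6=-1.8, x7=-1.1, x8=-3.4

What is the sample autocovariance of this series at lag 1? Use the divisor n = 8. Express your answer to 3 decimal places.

-0.568

Mean x̄ = (-3.0 − 0.0 + 2.7 − 2.2 + 0.2 − 1.8 − 1.1 − 3.4)/8 = -1.0750
Σ_{t=1}^{7}(x_t−x̄)(x_{t+1}−x̄) = -4.5406
γ_1 = -4.5406 / 8 = -0.568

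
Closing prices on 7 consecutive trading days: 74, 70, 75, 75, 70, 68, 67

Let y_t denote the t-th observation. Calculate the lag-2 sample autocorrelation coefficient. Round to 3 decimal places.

-0.091

Mean ȳ = (74 + 70 + 75 + 75 + 70 + 68 + 67)/7 = 71.2857
Σ(y_t−ȳ)(y_{t+2}−ȳ) = (10.0816) + (-4.7755) + (-4.7755) + (-12.2041) + (5.5102) = -6.1633
Denominator Σ(y_t−ȳ)² = 67.4286
r_2 = -6.1633 / 67.4286 = -0.091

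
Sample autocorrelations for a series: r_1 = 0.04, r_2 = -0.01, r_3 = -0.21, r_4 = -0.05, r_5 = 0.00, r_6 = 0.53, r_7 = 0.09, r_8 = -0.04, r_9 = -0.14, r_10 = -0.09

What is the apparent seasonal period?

6

The largest autocorrelation is r_6 = 0.53; the remaining lags stay at or below 0.09.
The dominant spike at lag 6 indicates a seasonal period of 6.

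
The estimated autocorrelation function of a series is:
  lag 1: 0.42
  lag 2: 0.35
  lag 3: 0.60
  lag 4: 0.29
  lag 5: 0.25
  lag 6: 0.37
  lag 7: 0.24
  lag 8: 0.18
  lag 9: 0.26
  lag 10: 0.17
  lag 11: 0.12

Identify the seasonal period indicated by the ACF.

The largest autocorrelation is r_3 = 0.60; the remaining lags stay at or below 0.42. The elevated value at lag 1 (0.42), dropping to 0.35 at lag 2, reflects decaying short-term dependence rather than seasonality.
The dominant spike at lag 3 indicates a seasonal period of 3.

3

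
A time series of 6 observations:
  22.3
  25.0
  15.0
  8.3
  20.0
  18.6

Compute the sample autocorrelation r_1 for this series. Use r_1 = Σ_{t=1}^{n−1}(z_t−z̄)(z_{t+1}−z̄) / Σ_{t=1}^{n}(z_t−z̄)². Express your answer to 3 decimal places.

0.118

Mean z̄ = (22.3 + 25.0 + 15.0 + 8.3 + 20.0 + 18.6)/6 = 18.2000
Deviations from mean: 4.1000, 6.8000, -3.2000, -9.9000, 1.8000, 0.4000
Σ(z_t−z̄)(z_{t+1}−z̄) = (27.8800) + (-21.7600) + (31.6800) + (-17.8200) + (0.7200) = 20.7000
Denominator Σ(z_t−z̄)² = 174.7000
r_1 = 20.7000 / 174.7000 = 0.118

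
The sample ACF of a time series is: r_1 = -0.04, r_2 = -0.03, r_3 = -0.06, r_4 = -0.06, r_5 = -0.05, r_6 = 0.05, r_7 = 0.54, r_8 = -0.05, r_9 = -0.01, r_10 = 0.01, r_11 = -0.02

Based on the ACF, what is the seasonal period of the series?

The largest autocorrelation is r_7 = 0.54; the remaining lags stay at or below 0.05.
The dominant spike at lag 7 indicates a seasonal period of 7.

7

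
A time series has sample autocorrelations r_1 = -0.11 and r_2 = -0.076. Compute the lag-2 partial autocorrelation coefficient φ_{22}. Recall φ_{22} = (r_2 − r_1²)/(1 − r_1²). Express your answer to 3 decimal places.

-0.089

φ_{22} = (r_2 − r_1²) / (1 − r_1²)
r_1² = (-0.11)² = 0.0121
Numerator = -0.076 − 0.0121 = -0.0881; denominator = 1 − 0.0121 = 0.9879
φ_{22} = -0.0881 / 0.9879 = -0.089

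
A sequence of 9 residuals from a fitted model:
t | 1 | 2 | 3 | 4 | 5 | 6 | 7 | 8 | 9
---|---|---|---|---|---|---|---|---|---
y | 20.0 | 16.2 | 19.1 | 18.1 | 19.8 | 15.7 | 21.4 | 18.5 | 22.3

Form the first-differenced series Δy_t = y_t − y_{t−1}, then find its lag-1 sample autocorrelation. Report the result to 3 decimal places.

-0.756

First differences Δy: -3.8, 2.9, -1.0, 1.7, -4.1, 5.7, -2.9, 3.8
Mean of differences = 0.2875
Numerator Σ(Δy_t−Δȳ)(Δy_{t+1}−Δȳ) = -74.2539
Denominator Σ(Δy_t−Δȳ)² = 98.2288
r_1(Δy) = -74.2539 / 98.2288 = -0.756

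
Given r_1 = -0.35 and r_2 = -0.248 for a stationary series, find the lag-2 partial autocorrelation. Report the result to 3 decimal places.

-0.422

φ_{22} = (r_2 − r_1²) / (1 − r_1²)
r_1² = (-0.35)² = 0.1225
Numerator = -0.248 − 0.1225 = -0.3705; denominator = 1 − 0.1225 = 0.8775
φ_{22} = -0.3705 / 0.8775 = -0.422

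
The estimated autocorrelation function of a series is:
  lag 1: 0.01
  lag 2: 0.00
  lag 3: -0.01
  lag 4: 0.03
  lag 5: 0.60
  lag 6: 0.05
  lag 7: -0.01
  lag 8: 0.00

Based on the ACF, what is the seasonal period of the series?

The largest autocorrelation is r_5 = 0.60; the remaining lags stay at or below 0.05.
The dominant spike at lag 5 indicates a seasonal period of 5.

5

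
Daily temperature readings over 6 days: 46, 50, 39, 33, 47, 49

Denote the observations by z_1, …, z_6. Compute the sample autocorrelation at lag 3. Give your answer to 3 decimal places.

-0.132

Mean z̄ = (46 + 50 + 39 + 33 + 47 + 49)/6 = 44.0000
Σ(z_t−z̄)(z_{t+3}−z̄) = (-22.0000) + (18.0000) + (-25.0000) = -29.0000
Denominator Σ(z_t−z̄)² = 220.0000
r_3 = -29.0000 / 220.0000 = -0.132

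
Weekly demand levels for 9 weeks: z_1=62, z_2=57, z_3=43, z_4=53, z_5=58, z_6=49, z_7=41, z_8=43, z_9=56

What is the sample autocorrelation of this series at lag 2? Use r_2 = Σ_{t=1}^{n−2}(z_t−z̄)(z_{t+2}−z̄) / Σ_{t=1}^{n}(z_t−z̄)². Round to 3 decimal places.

Mean z̄ = (62 + 57 + 43 + 53 + 58 + 49 + 41 + 43 + 56)/9 = 51.3333
Σ(z_t−z̄)(z_{t+2}−z̄) = (-88.8889) + (9.4444) + (-55.5556) + (-3.8889) + (-68.8889) + (19.4444) + (-48.2222) = -236.5556
Denominator Σ(z_t−z̄)² = 466.0000
r_2 = -236.5556 / 466.0000 = -0.508

-0.508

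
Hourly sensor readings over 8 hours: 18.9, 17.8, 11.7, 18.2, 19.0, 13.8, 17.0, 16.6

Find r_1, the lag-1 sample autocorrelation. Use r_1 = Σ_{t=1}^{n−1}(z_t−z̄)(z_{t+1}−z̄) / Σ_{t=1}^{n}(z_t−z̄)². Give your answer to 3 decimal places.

Mean z̄ = (18.9 + 17.8 + 11.7 + 18.2 + 19.0 + 13.8 + 17.0 + 16.6)/8 = 16.6250
Numerator Σ_{t=1}^{7}(z_t−z̄)(z_{t+1}−z̄) = -14.9081
Denominator Σ(z_t−z̄)² = 47.0550
r_1 = -14.9081 / 47.0550 = -0.317

-0.317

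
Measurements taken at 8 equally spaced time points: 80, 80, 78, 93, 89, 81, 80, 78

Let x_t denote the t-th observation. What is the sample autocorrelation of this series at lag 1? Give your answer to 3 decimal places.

Mean x̄ = (80 + 80 + 78 + 93 + 89 + 81 + 80 + 78)/8 = 82.3750
Numerator Σ_{t=1}^{7}(x_t−x̄)(x_{t+1}−x̄) = 44.4844
Denominator Σ(x_t−x̄)² = 213.8750
r_1 = 44.4844 / 213.8750 = 0.208

0.208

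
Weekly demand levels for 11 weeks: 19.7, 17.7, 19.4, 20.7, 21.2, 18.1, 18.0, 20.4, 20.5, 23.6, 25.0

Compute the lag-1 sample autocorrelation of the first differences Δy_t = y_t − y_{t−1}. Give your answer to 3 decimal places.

-0.016

First differences Δy: -2.0, 1.7, 1.3, 0.5, -3.1, -0.1, 2.4, 0.1, 3.1, 1.4
Mean of differences = 0.5300
Numerator Σ(Δy_t−Δȳ)(Δy_{t+1}−Δȳ) = -0.5379
Denominator Σ(Δy_t−Δȳ)² = 32.9810
r_1(Δy) = -0.5379 / 32.9810 = -0.016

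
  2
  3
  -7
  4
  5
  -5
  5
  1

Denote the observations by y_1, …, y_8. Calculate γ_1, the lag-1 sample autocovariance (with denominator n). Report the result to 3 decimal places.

Mean ȳ = (2 + 3 − 7 + 4 + 5 − 5 + 5 + 1)/8 = 1.0000
Σ_{t=1}^{7}(y_t−ȳ)(y_{t+1}−ȳ) = -74.0000
γ_1 = -74.0000 / 8 = -9.250

-9.250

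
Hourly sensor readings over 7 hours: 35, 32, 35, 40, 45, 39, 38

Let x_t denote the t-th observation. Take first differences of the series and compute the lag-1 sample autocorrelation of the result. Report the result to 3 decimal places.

0.031

First differences Δx: -3, 3, 5, 5, -6, -1
Mean of differences = 0.5000
Numerator Σ(Δx_t−Δx̄)(Δx_{t+1}−Δx̄) = 3.2500
Denominator Σ(Δx_t−Δx̄)² = 103.5000
r_1(Δx) = 3.2500 / 103.5000 = 0.031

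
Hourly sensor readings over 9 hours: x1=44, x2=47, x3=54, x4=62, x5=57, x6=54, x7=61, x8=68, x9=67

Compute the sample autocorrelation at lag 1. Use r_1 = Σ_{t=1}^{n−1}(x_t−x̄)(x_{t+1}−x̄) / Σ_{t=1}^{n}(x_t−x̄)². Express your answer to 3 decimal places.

Mean x̄ = (44 + 47 + 54 + 62 + 57 + 54 + 61 + 68 + 67)/9 = 57.1111
Numerator Σ_{t=1}^{8}(x_t−x̄)(x_{t+1}−x̄) = 286.5432
Denominator Σ(x_t−x̄)² = 548.8889
r_1 = 286.5432 / 548.8889 = 0.522

0.522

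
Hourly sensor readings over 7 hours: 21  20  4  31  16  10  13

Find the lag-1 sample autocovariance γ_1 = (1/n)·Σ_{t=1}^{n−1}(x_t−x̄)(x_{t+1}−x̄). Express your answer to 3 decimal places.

Mean x̄ = (21 + 20 + 4 + 31 + 16 + 10 + 13)/7 = 16.4286
Deviations: 4.5714, 3.5714, -12.4286, 14.5714, -0.4286, -6.4286, -3.4286
Σ_{t=1}^{6}(x_t−x̄)(x_{t+1}−x̄) = -190.6122
γ_1 = -190.6122 / 7 = -27.230

-27.230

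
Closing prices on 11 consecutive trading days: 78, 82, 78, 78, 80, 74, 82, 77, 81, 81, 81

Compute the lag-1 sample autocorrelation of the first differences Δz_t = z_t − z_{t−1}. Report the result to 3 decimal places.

-0.771

First differences Δz: 4, -4, 0, 2, -6, 8, -5, 4, 0, 0
Mean of differences = 0.3000
Numerator Σ(Δz_t−Δz̄)(Δz_{t+1}−Δz̄) = -135.7900
Denominator Σ(Δz_t−Δz̄)² = 176.1000
r_1(Δz) = -135.7900 / 176.1000 = -0.771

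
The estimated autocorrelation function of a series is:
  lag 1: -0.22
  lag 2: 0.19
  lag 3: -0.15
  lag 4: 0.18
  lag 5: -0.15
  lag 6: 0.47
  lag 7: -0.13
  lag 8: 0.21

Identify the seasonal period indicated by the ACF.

The largest autocorrelation is r_6 = 0.47; the remaining lags stay at or below 0.21.
The dominant spike at lag 6 indicates a seasonal period of 6.

6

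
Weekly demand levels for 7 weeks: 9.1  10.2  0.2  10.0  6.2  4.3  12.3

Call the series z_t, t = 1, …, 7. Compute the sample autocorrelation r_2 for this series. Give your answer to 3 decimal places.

Mean z̄ = (9.1 + 10.2 + 0.2 + 10.0 + 6.2 + 4.3 + 12.3)/7 = 7.4714
Deviations from mean: 1.6286, 2.7286, -7.2714, 2.5286, -1.2714, -3.1714, 4.8286
Numerator Σ_{t=1}^{5}(z_t−z̄)(z_{t+2}−z̄) = -9.8559
Denominator Σ(z_t−z̄)² = 104.3543
r_2 = -9.8559 / 104.3543 = -0.094

-0.094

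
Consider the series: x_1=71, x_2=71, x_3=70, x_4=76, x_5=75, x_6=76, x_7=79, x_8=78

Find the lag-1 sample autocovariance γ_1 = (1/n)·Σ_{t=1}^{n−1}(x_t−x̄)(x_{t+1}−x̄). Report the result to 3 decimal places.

5.656

Mean x̄ = (71 + 71 + 70 + 76 + 75 + 76 + 79 + 78)/8 = 74.5000
Σ_{t=1}^{7}(x_t−x̄)(x_{t+1}−x̄) = 45.2500
γ_1 = 45.2500 / 8 = 5.656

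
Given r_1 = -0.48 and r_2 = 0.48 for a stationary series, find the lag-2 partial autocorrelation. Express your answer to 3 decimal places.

φ_{22} = (r_2 − r_1²) / (1 − r_1²)
r_1² = (-0.48)² = 0.2304
Numerator = 0.48 − 0.2304 = 0.2496; denominator = 1 − 0.2304 = 0.7696
φ_{22} = 0.2496 / 0.7696 = 0.324

0.324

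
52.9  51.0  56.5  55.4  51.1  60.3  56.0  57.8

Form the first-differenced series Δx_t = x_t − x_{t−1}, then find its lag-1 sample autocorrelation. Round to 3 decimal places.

-0.656

First differences Δx: -1.9, 5.5, -1.1, -4.3, 9.2, -4.3, 1.8
Mean of differences = 0.7000
Numerator Σ(Δx_t−Δx̄)(Δx_{t+1}−Δx̄) = -102.6200
Denominator Σ(Δx_t−Δx̄)² = 156.5000
r_1(Δx) = -102.6200 / 156.5000 = -0.656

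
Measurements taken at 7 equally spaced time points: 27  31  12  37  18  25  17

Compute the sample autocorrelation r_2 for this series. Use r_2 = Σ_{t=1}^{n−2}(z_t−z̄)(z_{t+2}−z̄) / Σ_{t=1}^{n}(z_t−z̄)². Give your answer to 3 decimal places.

Mean z̄ = (27 + 31 + 12 + 37 + 18 + 25 + 17)/7 = 23.8571
Σ(z_t−z̄)(z_{t+2}−z̄) = (-37.2653) + (93.8776) + (69.4490) + (15.0204) + (40.1633) = 181.2449
Denominator Σ(z_t−z̄)² = 456.8571
r_2 = 181.2449 / 456.8571 = 0.397

0.397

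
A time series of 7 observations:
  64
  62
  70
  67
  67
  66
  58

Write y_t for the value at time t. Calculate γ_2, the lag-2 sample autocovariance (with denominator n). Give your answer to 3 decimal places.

Mean ȳ = (64 + 62 + 70 + 67 + 67 + 66 + 58)/7 = 64.8571
Deviations: -0.8571, -2.8571, 5.1429, 2.1429, 2.1429, 1.1429, -6.8571
Σ_{t=1}^{5}(y_t−ȳ)(y_{t+2}−ȳ) = -11.7551
γ_2 = -11.7551 / 7 = -1.679

-1.679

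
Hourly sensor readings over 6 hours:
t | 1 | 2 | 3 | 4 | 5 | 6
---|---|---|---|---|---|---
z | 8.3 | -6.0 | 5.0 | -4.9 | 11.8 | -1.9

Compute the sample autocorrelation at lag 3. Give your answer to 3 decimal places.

-0.492

Mean z̄ = (8.3 − 6.0 + 5.0 − 4.9 + 11.8 − 1.9)/6 = 2.0500
Deviations from mean: 6.2500, -8.0500, 2.9500, -6.9500, 9.7500, -3.9500
Numerator Σ_{t=1}^{3}(z_t−z̄)(z_{t+3}−z̄) = -133.5775
Denominator Σ(z_t−z̄)² = 271.5350
r_3 = -133.5775 / 271.5350 = -0.492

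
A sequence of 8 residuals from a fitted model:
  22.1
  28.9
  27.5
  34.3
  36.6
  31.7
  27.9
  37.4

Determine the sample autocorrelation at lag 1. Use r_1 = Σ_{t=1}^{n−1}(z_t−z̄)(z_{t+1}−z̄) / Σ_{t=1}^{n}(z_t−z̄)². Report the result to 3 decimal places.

0.080

Mean z̄ = (22.1 + 28.9 + 27.5 + 34.3 + 36.6 + 31.7 + 27.9 + 37.4)/8 = 30.8000
Σ(z_t−z̄)(z_{t+1}−z̄) = (16.5300) + (6.2700) + (-11.5500) + (20.3000) + (5.2200) + (-2.6100) + (-19.1400) = 15.0200
Denominator Σ(z_t−z̄)² = 188.8600
r_1 = 15.0200 / 188.8600 = 0.080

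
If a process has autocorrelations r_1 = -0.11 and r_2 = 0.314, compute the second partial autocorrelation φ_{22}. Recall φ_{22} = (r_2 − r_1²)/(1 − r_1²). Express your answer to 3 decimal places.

0.306

φ_{22} = (r_2 − r_1²) / (1 − r_1²)
r_1² = (-0.11)² = 0.0121
Numerator = 0.314 − 0.0121 = 0.3019; denominator = 1 − 0.0121 = 0.9879
φ_{22} = 0.3019 / 0.9879 = 0.306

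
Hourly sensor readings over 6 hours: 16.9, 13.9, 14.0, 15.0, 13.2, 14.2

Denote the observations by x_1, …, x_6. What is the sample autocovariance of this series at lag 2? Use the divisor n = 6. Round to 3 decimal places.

Mean x̄ = (16.9 + 13.9 + 14.0 + 15.0 + 13.2 + 14.2)/6 = 14.5333
Σ_{t=1}^{4}(x_t−x̄)(x_{t+2}−x̄) = -1.0022
γ_2 = -1.0022 / 6 = -0.167

-0.167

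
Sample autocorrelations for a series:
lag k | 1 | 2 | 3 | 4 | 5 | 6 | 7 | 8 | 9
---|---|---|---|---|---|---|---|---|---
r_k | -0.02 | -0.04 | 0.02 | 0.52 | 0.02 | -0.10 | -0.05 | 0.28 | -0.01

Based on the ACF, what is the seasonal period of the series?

The largest autocorrelation is r_4 = 0.52, with a weaker echo at lag 8 (0.28); the remaining lags stay at or below 0.02.
The dominant spike at lag 4 indicates a seasonal period of 4.

4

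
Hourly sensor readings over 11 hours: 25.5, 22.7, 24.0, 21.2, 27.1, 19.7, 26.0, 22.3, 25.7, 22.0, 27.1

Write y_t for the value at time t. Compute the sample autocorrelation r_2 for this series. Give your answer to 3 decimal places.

Mean ȳ = (25.5 + 22.7 + 24.0 + 21.2 + 27.1 + 19.7 + 26.0 + 22.3 + 25.7 + 22.0 + 27.1)/11 = 23.9364
Numerator Σ_{t=1}^{9}(y_t−ȳ)(y_{t+2}−ȳ) = 41.1246
Denominator Σ(y_t−ȳ)² = 63.2255
r_2 = 41.1246 / 63.2255 = 0.650

0.650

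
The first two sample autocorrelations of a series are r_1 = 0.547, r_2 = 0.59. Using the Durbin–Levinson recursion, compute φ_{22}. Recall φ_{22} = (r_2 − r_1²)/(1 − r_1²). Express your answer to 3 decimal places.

0.415

φ_{22} = (r_2 − r_1²) / (1 − r_1²)
r_1² = (0.547)² = 0.299209
Numerator = 0.59 − 0.2992 = 0.2908; denominator = 1 − 0.2992 = 0.7008
φ_{22} = 0.2908 / 0.7008 = 0.415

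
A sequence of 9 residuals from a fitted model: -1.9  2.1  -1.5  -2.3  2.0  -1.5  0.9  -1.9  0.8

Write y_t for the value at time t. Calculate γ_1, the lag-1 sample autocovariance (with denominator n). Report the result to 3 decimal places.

-1.868

Mean ȳ = (-1.9 + 2.1 − 1.5 − 2.3 + 2.0 − 1.5 + 0.9 − 1.9 + 0.8)/9 = -0.3667
Σ_{t=1}^{8}(y_t−ȳ)(y_{t+1}−ȳ) = -16.8111
γ_1 = -16.8111 / 9 = -1.868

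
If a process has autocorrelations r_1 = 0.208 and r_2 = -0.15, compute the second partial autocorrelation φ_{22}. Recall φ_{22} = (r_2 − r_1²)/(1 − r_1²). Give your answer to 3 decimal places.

-0.202

φ_{22} = (r_2 − r_1²) / (1 − r_1²)
r_1² = (0.208)² = 0.043264
Numerator = -0.15 − 0.0433 = -0.1933; denominator = 1 − 0.0433 = 0.9567
φ_{22} = -0.1933 / 0.9567 = -0.202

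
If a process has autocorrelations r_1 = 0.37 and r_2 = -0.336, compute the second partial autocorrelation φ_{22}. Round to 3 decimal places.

φ_{22} = (r_2 − r_1²) / (1 − r_1²)
r_1² = (0.37)² = 0.1369
Numerator = -0.336 − 0.1369 = -0.4729; denominator = 1 − 0.1369 = 0.8631
φ_{22} = -0.4729 / 0.8631 = -0.548

-0.548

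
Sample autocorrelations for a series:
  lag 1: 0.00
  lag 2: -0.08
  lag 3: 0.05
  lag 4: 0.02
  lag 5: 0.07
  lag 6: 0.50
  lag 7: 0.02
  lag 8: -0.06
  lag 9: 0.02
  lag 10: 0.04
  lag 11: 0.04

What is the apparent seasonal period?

The largest autocorrelation is r_6 = 0.50; the remaining lags stay at or below 0.07.
The dominant spike at lag 6 indicates a seasonal period of 6.

6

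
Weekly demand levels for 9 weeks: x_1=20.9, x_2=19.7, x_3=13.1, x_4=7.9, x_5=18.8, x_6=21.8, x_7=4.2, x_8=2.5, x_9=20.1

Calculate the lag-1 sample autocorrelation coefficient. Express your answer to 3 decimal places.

0.037

Mean x̄ = (20.9 + 19.7 + 13.1 + 7.9 + 18.8 + 21.8 + 4.2 + 2.5 + 20.1)/9 = 14.3333
Numerator Σ_{t=1}^{8}(x_t−x̄)(x_{t+1}−x̄) = 17.1822
Denominator Σ(x_t−x̄)² = 466.5000
r_1 = 17.1822 / 466.5000 = 0.037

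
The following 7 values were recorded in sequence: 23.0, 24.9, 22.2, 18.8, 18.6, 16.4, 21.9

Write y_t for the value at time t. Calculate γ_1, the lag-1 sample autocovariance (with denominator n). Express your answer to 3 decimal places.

3.041

Mean ȳ = (23.0 + 24.9 + 22.2 + 18.8 + 18.6 + 16.4 + 21.9)/7 = 20.8286
Deviations: 2.1714, 4.0714, 1.3714, -2.0286, -2.2286, -4.4286, 1.0714
Σ_{t=1}^{6}(y_t−ȳ)(y_{t+1}−ȳ) = 21.2878
γ_1 = 21.2878 / 7 = 3.041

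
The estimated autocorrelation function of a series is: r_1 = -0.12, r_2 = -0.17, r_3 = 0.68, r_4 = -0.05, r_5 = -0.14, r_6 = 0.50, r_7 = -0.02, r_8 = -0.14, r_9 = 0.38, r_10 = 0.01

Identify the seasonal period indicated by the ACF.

The largest autocorrelation is r_3 = 0.68, with weaker echoes at lags 6 (0.50) and 9 (0.38); the remaining lags stay at or below 0.01.
The dominant spike at lag 3 indicates a seasonal period of 3.

3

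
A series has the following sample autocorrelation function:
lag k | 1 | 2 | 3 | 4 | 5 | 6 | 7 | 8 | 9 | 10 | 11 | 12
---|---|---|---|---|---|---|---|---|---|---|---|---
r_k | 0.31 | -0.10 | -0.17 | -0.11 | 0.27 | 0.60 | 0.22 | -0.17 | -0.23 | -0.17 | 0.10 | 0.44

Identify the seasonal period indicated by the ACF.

The largest autocorrelation is r_6 = 0.60, with a weaker echo at lag 12 (0.44); the remaining lags stay at or below 0.31.
The dominant spike at lag 6 indicates a seasonal period of 6.

6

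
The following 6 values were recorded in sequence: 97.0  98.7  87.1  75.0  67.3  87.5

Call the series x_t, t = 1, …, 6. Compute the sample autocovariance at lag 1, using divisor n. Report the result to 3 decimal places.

Mean x̄ = (97.0 + 98.7 + 87.1 + 75.0 + 67.3 + 87.5)/6 = 85.4333
Deviations: 11.5667, 13.2667, 1.6667, -10.4333, -18.1333, 2.0667
Σ_{t=1}^{5}(x_t−x̄)(x_{t+1}−x̄) = 309.8889
γ_1 = 309.8889 / 6 = 51.648

51.648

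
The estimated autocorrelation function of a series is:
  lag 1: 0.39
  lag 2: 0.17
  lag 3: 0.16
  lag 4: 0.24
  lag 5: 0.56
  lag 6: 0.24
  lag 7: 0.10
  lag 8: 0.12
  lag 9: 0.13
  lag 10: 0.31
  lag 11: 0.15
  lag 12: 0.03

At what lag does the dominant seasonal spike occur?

5

The largest autocorrelation is r_5 = 0.56; the remaining lags stay at or below 0.39. The elevated value at lag 1 (0.39), dropping to 0.17 at lag 2, reflects decaying short-term dependence rather than seasonality.
The dominant spike at lag 5 indicates a seasonal period of 5.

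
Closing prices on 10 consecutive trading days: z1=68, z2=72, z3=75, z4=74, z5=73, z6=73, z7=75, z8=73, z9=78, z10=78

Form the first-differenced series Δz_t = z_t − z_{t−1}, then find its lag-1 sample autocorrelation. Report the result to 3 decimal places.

First differences Δz: 4, 3, -1, -1, 0, 2, -2, 5, 0
Mean of differences = 1.1111
Numerator Σ(Δz_t−Δz̄)(Δz_{t+1}−Δz̄) = -11.9012
Denominator Σ(Δz_t−Δz̄)² = 48.8889
r_1(Δz) = -11.9012 / 48.8889 = -0.243

-0.243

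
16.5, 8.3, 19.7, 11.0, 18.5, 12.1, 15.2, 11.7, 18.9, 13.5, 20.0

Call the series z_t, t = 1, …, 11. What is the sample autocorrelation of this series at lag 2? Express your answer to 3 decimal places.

Mean z̄ = (16.5 + 8.3 + 19.7 + 11.0 + 18.5 + 12.1 + 15.2 + 11.7 + 18.9 + 13.5 + 20.0)/11 = 15.0364
Numerator Σ_{t=1}^{9}(z_t−z̄)(z_{t+2}−z̄) = 97.3210
Denominator Σ(z_t−z̄)² = 159.2655
r_2 = 97.3210 / 159.2655 = 0.611

0.611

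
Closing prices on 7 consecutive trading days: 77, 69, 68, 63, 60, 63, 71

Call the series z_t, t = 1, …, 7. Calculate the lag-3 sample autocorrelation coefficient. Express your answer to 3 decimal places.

Mean z̄ = (77 + 69 + 68 + 63 + 60 + 63 + 71)/7 = 67.2857
Deviations from mean: 9.7143, 1.7143, 0.7143, -4.2857, -7.2857, -4.2857, 3.7143
Numerator Σ_{t=1}^{4}(z_t−z̄)(z_{t+3}−z̄) = -73.1020
Denominator Σ(z_t−z̄)² = 201.4286
r_3 = -73.1020 / 201.4286 = -0.363

-0.363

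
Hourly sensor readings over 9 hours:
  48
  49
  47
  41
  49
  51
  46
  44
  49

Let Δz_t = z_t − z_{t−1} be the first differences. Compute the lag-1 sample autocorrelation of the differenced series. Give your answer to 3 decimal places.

First differences Δz: 1, -2, -6, 8, 2, -5, -2, 5
Mean of differences = 0.1250
Numerator Σ(Δz_t−Δz̄)(Δz_{t+1}−Δz̄) = -31.3906
Denominator Σ(Δz_t−Δz̄)² = 162.8750
r_1(Δz) = -31.3906 / 162.8750 = -0.193

-0.193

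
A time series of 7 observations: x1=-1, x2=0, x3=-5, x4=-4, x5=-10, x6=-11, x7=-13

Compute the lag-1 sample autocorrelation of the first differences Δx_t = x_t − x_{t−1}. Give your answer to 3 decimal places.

First differences Δx: 1, -5, 1, -6, -1, -2
Mean of differences = -2.0000
Numerator Σ(Δx_t−Δx̄)(Δx_{t+1}−Δx̄) = -34.0000
Denominator Σ(Δx_t−Δx̄)² = 44.0000
r_1(Δx) = -34.0000 / 44.0000 = -0.773

-0.773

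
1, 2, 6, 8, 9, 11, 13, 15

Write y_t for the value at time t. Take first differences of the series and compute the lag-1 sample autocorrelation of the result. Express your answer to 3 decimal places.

First differences Δy: 1, 4, 2, 1, 2, 2, 2
Mean of differences = 2.0000
Numerator Σ(Δy_t−Δȳ)(Δy_{t+1}−Δȳ) = -2.0000
Denominator Σ(Δy_t−Δȳ)² = 6.0000
r_1(Δy) = -2.0000 / 6.0000 = -0.333

-0.333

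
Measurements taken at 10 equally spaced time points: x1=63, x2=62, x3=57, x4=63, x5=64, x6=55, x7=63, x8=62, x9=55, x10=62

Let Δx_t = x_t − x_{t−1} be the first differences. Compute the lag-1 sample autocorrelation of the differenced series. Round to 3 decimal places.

-0.491

First differences Δx: -1, -5, 6, 1, -9, 8, -1, -7, 7
Mean of differences = -0.1111
Numerator Σ(Δx_t−Δx̄)(Δx_{t+1}−Δx̄) = -150.7901
Denominator Σ(Δx_t−Δx̄)² = 306.8889
r_1(Δx) = -150.7901 / 306.8889 = -0.491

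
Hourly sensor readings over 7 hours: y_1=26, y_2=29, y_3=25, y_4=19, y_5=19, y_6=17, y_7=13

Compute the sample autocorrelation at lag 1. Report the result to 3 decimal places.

Mean ȳ = (26 + 29 + 25 + 19 + 19 + 17 + 13)/7 = 21.1429
Deviations from mean: 4.8571, 7.8571, 3.8571, -2.1429, -2.1429, -4.1429, -8.1429
Numerator Σ_{t=1}^{6}(y_t−ȳ)(y_{t+1}−ȳ) = 107.4082
Denominator Σ(y_t−ȳ)² = 192.8571
r_1 = 107.4082 / 192.8571 = 0.557

0.557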